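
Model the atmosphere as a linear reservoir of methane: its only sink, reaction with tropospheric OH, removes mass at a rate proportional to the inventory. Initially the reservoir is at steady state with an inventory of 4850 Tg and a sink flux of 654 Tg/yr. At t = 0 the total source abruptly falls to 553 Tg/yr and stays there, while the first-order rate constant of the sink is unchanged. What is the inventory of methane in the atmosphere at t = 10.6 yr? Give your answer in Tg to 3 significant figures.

4280 Tg

Residence time τ = M₀/F₀ = 7.416 yr. The eventual steady state is M_∞ = M₀·(F₁/F₀) = 4850 × 553/654 = 4101.0 Tg.
The anomaly ΔM(t) = M(t) − M_∞ decays as ΔM₀·e^(−t/τ) with ΔM₀ = 4850 − 4101.0 = 749.0 Tg.
At t = 10.6 yr, e^(−t/τ) = e^(−1.429) = 0.2395, so ΔM = 179.4 Tg and M = 4101.0 + 179.4 = 4280.4 Tg.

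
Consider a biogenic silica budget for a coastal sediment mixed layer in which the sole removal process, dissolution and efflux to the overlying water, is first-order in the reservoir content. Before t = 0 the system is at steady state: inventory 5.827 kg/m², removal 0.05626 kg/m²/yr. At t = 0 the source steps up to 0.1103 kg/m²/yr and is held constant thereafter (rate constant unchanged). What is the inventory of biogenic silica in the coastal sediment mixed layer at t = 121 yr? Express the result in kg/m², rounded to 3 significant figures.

Residence time τ = M₀/F₀ = 103.6 yr. The eventual steady state is M_∞ = M₀·(F₁/F₀) = 5.827 × 0.1103/0.05626 = 11.424 kg/m².
The anomaly ΔM(t) = M(t) − M_∞ decays as ΔM₀·e^(−t/τ) with ΔM₀ = 5.827 − 11.424 = −5.597 kg/m².
At t = 121 yr, e^(−t/τ) = e^(−1.168) = 0.3109, so ΔM = −1.740 kg/m² and M = 11.424 − 1.740 = 9.6839 kg/m².

9.68 kg/m²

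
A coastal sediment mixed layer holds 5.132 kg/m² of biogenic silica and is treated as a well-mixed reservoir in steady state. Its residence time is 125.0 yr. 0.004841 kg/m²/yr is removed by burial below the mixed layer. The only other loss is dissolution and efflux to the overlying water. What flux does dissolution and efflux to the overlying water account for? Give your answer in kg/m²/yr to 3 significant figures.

Total removal F = M/τ = 5.132 / 125.0 = 0.04106 kg/m²/yr.
Dissolution and efflux to the overlying water = F − (0.004841) = 0.04106 − 0.004841 = 0.03621 kg/m²/yr.

0.0362 kg/m²/yr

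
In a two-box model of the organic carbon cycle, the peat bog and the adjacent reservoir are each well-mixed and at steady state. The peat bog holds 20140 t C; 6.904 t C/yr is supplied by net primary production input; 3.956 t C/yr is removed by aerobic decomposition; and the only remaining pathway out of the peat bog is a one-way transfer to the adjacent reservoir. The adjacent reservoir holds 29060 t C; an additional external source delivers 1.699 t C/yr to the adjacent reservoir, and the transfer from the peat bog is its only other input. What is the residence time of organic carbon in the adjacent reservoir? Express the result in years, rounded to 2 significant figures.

Balance the peat bog: ΣF_in = 6.9040 t C/yr.
Transfer to the adjacent reservoir = ΣF_in − (3.956) = 2.9480 t C/yr.
Total input to the adjacent reservoir = 2.9480 + 1.699 = 4.6470 t C/yr; at steady state this equals its total output.
τ = M / F = 29060 / 4.6470 = 6253 yr.

6300 yr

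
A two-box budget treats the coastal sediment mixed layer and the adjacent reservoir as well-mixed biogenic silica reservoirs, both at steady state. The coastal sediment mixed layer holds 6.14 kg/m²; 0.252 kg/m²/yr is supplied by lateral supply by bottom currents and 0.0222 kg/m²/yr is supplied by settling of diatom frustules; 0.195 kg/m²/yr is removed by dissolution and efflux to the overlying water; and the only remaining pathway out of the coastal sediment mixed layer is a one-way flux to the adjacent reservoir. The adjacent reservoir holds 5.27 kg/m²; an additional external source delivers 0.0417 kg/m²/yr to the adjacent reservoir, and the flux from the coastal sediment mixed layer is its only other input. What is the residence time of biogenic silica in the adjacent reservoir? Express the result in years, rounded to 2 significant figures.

Balance the coastal sediment mixed layer: ΣF_in = 0.252 + 0.0222 = 0.27420 kg/m²/yr.
Flux to the adjacent reservoir = ΣF_in − (0.195) = 0.079200 kg/m²/yr.
Total input to the adjacent reservoir = 0.079200 + 0.0417 = 0.12090 kg/m²/yr; at steady state this equals its total output.
τ = M / F = 5.27 / 0.12090 = 43.59 yr.

44 yr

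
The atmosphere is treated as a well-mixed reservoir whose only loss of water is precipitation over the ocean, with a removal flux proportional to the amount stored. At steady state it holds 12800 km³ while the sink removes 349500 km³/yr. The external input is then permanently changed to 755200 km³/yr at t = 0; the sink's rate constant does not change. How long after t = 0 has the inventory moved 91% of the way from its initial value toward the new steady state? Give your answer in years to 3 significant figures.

τ = M₀/F₀ = 12800/349500 = 0.03662 yr.
The remaining gap fraction is e^(−t/τ); 91% covered ⇒ e^(−t/τ) = 0.0900.
t = −τ ln(0.0900) = 0.03662 × 2.408 = 0.08819 yr.

0.0882 yr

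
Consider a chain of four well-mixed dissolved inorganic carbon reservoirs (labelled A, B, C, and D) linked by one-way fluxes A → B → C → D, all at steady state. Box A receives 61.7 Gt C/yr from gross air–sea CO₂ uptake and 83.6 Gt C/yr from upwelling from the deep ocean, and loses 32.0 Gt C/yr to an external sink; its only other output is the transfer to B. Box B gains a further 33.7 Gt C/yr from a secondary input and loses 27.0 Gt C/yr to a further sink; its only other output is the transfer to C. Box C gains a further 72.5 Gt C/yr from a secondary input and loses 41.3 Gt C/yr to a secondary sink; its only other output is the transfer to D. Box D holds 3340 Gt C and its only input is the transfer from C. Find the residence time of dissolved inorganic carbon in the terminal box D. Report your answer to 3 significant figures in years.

22.1 yr

Box A: F(A→B) = (61.7 + 83.6) − 32.0 = 113.30 Gt C/yr.
Box B: F(B→C) = (113.30 + 33.7) − 27.0 = 120.00 Gt C/yr.
Box C: F(C→D) = (120.00 + 72.5) − 41.3 = 151.20 Gt C/yr.
Box D throughput = its input = 151.20 Gt C/yr; τ = 3340 / 151.20 = 22.09 yr.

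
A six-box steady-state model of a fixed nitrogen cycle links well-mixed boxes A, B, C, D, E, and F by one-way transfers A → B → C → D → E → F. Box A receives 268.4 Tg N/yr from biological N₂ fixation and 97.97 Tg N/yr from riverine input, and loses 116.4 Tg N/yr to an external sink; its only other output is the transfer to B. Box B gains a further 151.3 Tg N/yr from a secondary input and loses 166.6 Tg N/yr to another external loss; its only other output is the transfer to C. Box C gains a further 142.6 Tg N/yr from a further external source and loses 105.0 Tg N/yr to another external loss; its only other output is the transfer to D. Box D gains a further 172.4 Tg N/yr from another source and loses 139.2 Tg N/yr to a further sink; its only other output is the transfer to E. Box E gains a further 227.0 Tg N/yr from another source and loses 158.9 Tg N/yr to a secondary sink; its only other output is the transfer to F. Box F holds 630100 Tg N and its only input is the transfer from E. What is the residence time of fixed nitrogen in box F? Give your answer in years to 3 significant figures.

1690 yr

Box A: F(A→B) = (268.4 + 97.97) − 116.4 = 249.97 Tg N/yr.
Box B: F(B→C) = (249.97 + 151.3) − 166.6 = 234.67 Tg N/yr.
Box C: F(C→D) = (234.67 + 142.6) − 105.0 = 272.27 Tg N/yr.
Box D: F(D→E) = (272.27 + 172.4) − 139.2 = 305.47 Tg N/yr.
Box E: F(E→F) = (305.47 + 227.0) − 158.9 = 373.57 Tg N/yr.
Box F throughput = its input = 373.57 Tg N/yr; τ = 630100 / 373.57 = 1687 yr.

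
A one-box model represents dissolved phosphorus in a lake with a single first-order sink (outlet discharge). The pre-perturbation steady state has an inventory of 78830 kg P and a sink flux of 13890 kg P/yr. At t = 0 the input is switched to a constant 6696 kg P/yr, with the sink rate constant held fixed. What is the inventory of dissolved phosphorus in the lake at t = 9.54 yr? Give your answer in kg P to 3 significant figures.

45600 kg P

Residence time τ = M₀/F₀ = 5.675 yr. The eventual steady state is M_∞ = M₀·(F₁/F₀) = 78830 × 6696/13890 = 38002 kg P.
The anomaly ΔM(t) = M(t) − M_∞ decays as ΔM₀·e^(−t/τ) with ΔM₀ = 78830 − 38002 = 40830 kg P.
At t = 9.54 yr, e^(−t/τ) = e^(−1.681) = 0.1862, so ΔM = 7602 kg P and M = 38002 + 7602 = 45604 kg P.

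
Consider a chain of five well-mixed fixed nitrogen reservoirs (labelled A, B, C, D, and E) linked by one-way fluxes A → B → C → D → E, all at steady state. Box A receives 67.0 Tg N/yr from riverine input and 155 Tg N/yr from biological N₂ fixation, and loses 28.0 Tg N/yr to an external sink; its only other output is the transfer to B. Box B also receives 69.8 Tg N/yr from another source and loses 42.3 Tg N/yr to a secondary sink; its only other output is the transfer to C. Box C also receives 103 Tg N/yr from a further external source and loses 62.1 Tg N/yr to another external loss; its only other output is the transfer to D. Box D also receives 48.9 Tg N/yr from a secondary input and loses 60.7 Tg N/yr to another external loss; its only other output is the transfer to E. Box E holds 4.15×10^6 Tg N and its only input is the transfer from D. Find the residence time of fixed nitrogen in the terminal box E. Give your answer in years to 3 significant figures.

Box A: F(A→B) = (67.0 + 155) − 28.0 = 194.00 Tg N/yr.
Box B: F(B→C) = (194.00 + 69.8) − 42.3 = 221.50 Tg N/yr.
Box C: F(C→D) = (221.50 + 103) − 62.1 = 262.40 Tg N/yr.
Box D: F(D→E) = (262.40 + 48.9) − 60.7 = 250.60 Tg N/yr.
Box E throughput = its input = 250.60 Tg N/yr; τ = 4.15×10^6 / 250.60 = 16560 yr.

16600 yr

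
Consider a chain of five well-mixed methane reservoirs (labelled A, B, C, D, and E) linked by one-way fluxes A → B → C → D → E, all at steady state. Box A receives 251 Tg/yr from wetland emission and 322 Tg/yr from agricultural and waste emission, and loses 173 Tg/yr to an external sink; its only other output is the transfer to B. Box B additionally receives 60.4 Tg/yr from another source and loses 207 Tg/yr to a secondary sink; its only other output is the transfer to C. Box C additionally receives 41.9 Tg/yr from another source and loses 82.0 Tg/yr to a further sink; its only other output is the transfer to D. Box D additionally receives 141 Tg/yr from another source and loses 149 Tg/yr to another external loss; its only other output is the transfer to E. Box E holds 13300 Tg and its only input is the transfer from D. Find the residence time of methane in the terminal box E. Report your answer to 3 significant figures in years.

64.8 yr

Box A: F(A→B) = (251 + 322) − 173 = 400.00 Tg/yr.
Box B: F(B→C) = (400.00 + 60.4) − 207 = 253.40 Tg/yr.
Box C: F(C→D) = (253.40 + 41.9) − 82.0 = 213.30 Tg/yr.
Box D: F(D→E) = (213.30 + 141) − 149 = 205.30 Tg/yr.
Box E throughput = its input = 205.30 Tg/yr; τ = 13300 / 205.30 = 64.78 yr.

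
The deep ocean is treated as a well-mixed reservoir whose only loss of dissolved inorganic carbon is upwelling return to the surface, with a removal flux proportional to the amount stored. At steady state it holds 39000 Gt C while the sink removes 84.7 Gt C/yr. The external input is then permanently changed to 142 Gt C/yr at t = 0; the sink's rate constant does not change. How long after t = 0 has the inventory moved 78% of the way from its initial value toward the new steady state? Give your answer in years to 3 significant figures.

τ = M₀/F₀ = 39000/84.7 = 460.4 yr.
The remaining gap fraction is e^(−t/τ); 78% covered ⇒ e^(−t/τ) = 0.220.
t = −τ ln(0.220) = 460.4 × 1.514 = 697.2 yr.

697 yr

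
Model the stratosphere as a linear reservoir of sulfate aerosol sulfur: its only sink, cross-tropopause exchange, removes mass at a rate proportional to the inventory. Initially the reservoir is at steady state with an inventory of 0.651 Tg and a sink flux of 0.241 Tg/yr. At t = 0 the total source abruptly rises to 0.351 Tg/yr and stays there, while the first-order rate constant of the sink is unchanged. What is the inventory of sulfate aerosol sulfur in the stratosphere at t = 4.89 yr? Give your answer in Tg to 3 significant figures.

0.900 Tg

The sink rate constant is k = F₀/M₀ = 0.241/0.651 = 0.3702 yr⁻¹.
Solving dM/dt = F₁ − kM with M(0) = M₀ gives M(t) = F₁/k + (M₀ − F₁/k)·e^(−kt).
F₁/k = 0.351/0.3702 = 0.94814 Tg; kt = 0.3702 × 4.89 = 1.810, e^(−kt) = 0.1636.
M(4.89) = 0.94814 + (0.651 − 0.94814) × 0.1636 = 0.94814 − 0.04861 = 0.89952 Tg.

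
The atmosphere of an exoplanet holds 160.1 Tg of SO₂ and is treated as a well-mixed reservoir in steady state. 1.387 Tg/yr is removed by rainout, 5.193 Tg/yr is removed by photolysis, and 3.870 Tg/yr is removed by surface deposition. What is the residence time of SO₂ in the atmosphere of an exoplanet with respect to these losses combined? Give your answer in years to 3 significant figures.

15.3 yr

Total removal = 1.387 + 5.193 + 3.870 = 10.450 Tg/yr.
τ = M / ΣF_out = 160.1 / 10.450 = 15.32 yr.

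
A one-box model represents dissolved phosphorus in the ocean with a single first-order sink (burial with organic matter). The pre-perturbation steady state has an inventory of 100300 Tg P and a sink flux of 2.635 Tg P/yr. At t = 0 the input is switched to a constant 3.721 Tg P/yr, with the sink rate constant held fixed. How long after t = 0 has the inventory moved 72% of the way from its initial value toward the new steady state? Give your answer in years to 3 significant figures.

τ = M₀/F₀ = 100300/2.635 = 38060 yr.
The remaining gap fraction is e^(−t/τ); 72% covered ⇒ e^(−t/τ) = 0.280.
t = −τ ln(0.280) = 38060 × 1.273 = 48450 yr.

48500 yr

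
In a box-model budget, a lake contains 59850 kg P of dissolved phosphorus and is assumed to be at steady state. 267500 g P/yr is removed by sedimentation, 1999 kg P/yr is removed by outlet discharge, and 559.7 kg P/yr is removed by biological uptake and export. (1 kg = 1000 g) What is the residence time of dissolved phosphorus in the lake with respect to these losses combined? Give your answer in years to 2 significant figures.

Convert the sedimentation flux: 267500 g P/yr = 267.5 kg P/yr.
Total removal = 267.5 + 1999 + 559.7 = 2826.2 kg P/yr.
τ = M / ΣF_out = 59850 / 2826.2 = 21.18 yr.

21 yr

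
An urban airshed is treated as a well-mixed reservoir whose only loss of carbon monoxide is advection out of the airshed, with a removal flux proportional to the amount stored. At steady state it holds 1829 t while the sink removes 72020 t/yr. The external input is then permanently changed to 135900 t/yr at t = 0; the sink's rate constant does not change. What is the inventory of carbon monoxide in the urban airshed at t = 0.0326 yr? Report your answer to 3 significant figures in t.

τ = M₀/F₀ = 1829/72020 = 0.02540 yr; rate constant k = 1/τ.
New steady state M_∞ = F₁/k = F₁·τ = 135900 × 0.02540 = 3451.3 t.
M(t) = M_∞ + (M₀ − M_∞)·e^(−t/τ); t/τ = 0.0326/0.02540 = 1.284, so e^(−t/τ) = 0.2770.
M(t) = 3451.3 − 1622 × 0.2770 = 3001.9 t.

3000 t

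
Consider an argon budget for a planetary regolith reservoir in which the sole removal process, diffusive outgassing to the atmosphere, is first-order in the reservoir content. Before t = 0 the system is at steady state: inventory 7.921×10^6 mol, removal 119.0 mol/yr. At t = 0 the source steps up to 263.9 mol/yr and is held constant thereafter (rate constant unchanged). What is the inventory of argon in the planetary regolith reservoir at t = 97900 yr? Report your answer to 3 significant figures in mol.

τ = M₀/F₀ = 7.921×10^6/119.0 = 66560 yr; rate constant k = 1/τ.
New steady state M_∞ = F₁/k = F₁·τ = 263.9 × 66560 = 1.7566×10^7 mol.
M(t) = M_∞ + (M₀ − M_∞)·e^(−t/τ); t/τ = 97900/66560 = 1.471, so e^(−t/τ) = 0.2297.
M(t) = 1.7566×10^7 − 9.645×10^6 × 0.2297 = 1.5350×10^7 mol.

1.54×10^7 mol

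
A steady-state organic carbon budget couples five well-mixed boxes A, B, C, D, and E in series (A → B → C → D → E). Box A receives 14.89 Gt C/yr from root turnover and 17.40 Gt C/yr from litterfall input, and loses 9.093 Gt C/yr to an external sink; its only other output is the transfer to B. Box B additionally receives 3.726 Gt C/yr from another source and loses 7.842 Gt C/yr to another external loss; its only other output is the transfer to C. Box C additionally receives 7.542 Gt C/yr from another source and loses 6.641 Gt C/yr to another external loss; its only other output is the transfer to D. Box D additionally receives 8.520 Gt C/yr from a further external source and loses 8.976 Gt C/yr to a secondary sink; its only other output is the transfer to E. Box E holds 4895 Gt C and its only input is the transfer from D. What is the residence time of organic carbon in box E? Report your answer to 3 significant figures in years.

Box A: F(A→B) = (14.89 + 17.40) − 9.093 = 23.197 Gt C/yr.
Box B: F(B→C) = (23.197 + 3.726) − 7.842 = 19.081 Gt C/yr.
Box C: F(C→D) = (19.081 + 7.542) − 6.641 = 19.982 Gt C/yr.
Box D: F(D→E) = (19.982 + 8.520) − 8.976 = 19.526 Gt C/yr.
Box E throughput = its input = 19.526 Gt C/yr; τ = 4895 / 19.526 = 250.7 yr.

251 yr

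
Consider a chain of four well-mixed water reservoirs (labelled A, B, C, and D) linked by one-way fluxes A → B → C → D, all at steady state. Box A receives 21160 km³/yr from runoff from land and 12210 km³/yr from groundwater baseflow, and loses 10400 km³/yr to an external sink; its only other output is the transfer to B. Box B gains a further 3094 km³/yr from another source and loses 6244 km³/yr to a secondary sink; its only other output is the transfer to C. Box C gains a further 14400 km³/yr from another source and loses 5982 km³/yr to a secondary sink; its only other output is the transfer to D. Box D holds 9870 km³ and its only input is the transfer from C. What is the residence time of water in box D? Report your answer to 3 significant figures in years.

Box A: F(A→B) = (21160 + 12210) − 10400 = 22970 km³/yr.
Box B: F(B→C) = (22970 + 3094) − 6244 = 19820 km³/yr.
Box C: F(C→D) = (19820 + 14400) − 5982 = 28238 km³/yr.
Box D throughput = its input = 28238 km³/yr; τ = 9870 / 28238 = 0.3495 yr.

0.350 yr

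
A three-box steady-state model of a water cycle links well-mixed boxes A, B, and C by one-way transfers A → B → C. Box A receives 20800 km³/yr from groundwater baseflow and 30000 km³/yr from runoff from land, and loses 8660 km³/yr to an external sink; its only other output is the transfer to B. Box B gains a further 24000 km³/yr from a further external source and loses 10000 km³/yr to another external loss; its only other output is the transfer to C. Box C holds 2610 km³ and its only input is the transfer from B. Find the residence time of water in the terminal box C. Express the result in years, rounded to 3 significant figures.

0.0465 yr

Box A: F(A→B) = (20800 + 30000) − 8660 = 42140 km³/yr.
Box B: F(B→C) = (42140 + 24000) − 10000 = 56140 km³/yr.
Box C throughput = its input = 56140 km³/yr; τ = 2610 / 56140 = 0.04649 yr.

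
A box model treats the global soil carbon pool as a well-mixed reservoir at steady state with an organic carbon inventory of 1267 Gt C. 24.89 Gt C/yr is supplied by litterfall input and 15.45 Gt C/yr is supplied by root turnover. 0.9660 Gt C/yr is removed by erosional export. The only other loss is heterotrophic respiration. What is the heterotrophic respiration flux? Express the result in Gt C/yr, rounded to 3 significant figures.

39.4 Gt C/yr

At steady state ΣF_in = ΣF_out.
ΣF_in = 24.89 + 15.45 = 40.340 Gt C/yr.
Heterotrophic respiration flux = ΣF_in − (0.9660) = 40.340 − 0.9660 = 39.37 Gt C/yr.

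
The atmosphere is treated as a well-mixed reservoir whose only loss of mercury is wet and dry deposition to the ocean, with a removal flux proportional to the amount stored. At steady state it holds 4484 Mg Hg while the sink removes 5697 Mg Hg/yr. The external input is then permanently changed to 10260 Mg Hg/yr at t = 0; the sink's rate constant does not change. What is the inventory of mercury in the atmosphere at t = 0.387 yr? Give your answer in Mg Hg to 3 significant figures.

τ = M₀/F₀ = 4484/5697 = 0.7871 yr; rate constant k = 1/τ.
New steady state M_∞ = F₁/k = F₁·τ = 10260 × 0.7871 = 8075.5 Mg Hg.
M(t) = M_∞ + (M₀ − M_∞)·e^(−t/τ); t/τ = 0.387/0.7871 = 0.4917, so e^(−t/τ) = 0.6116.
M(t) = 8075.5 − 3591 × 0.6116 = 5878.9 Mg Hg.

5880 Mg Hg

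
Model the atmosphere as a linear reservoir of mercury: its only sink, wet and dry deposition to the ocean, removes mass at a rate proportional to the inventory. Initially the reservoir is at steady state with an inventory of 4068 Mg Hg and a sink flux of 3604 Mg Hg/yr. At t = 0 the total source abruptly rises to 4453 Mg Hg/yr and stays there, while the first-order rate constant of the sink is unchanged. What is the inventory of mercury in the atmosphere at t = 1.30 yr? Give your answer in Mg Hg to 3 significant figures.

4720 Mg Hg

Residence time τ = M₀/F₀ = 1.129 yr. The eventual steady state is M_∞ = M₀·(F₁/F₀) = 4068 × 4453/3604 = 5026.3 Mg Hg.
The anomaly ΔM(t) = M(t) − M_∞ decays as ΔM₀·e^(−t/τ) with ΔM₀ = 4068 − 5026.3 = −958.3 Mg Hg.
At t = 1.30 yr, e^(−t/τ) = e^(−1.152) = 0.3161, so ΔM = −302.9 Mg Hg and M = 5026.3 − 302.9 = 4723.4 Mg Hg.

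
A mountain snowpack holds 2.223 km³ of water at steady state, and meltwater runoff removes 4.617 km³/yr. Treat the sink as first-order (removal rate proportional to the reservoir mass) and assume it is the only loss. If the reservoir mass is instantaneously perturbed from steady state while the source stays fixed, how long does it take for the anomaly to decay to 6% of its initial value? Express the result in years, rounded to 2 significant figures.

1.4 yr

For a linear reservoir the anomaly decays as exp(−t/τ) with τ = M/F = 2.223/4.617 = 0.4815 yr.
exp(−t/τ) = 0.06 ⇒ t = −τ ln(0.06) = 0.4815 × 2.813 = 1.355 yr.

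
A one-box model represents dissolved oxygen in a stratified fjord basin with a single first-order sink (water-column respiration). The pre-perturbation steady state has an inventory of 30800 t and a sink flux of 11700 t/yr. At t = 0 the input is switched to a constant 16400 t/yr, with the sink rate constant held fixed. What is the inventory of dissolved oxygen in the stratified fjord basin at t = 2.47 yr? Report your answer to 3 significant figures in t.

38300 t

The sink rate constant is k = F₀/M₀ = 11700/30800 = 0.3799 yr⁻¹.
Solving dM/dt = F₁ − kM with M(0) = M₀ gives M(t) = F₁/k + (M₀ − F₁/k)·e^(−kt).
F₁/k = 16400/0.3799 = 43173 t; kt = 0.3799 × 2.47 = 0.9383, e^(−kt) = 0.3913.
M(2.47) = 43173 + (30800 − 43173) × 0.3913 = 43173 − 4841 = 38331 t.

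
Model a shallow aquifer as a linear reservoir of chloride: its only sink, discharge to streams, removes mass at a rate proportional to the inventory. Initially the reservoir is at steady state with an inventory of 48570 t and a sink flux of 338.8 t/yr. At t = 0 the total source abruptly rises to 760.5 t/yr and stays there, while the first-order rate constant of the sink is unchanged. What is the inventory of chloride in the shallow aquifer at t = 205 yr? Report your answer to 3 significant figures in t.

Residence time τ = M₀/F₀ = 143.4 yr. The eventual steady state is M_∞ = M₀·(F₁/F₀) = 48570 × 760.5/338.8 = 109020 t.
The anomaly ΔM(t) = M(t) − M_∞ decays as ΔM₀·e^(−t/τ) with ΔM₀ = 48570 − 109020 = −60450 t.
At t = 205 yr, e^(−t/τ) = e^(−1.430) = 0.2393, so ΔM = −14470 t and M = 109020 − 14470 = 94557 t.

94600 t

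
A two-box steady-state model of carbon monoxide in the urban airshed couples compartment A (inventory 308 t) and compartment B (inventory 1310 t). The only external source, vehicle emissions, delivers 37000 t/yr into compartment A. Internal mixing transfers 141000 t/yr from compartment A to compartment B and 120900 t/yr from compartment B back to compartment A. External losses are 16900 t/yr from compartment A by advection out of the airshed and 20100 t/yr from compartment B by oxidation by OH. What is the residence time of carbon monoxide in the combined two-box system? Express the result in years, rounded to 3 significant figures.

0.0437 yr

Treat the two boxes together as one reservoir: the mixing fluxes between them are internal recycling, so τ = ΣM / Σ(external losses).
M_total = 308 + 1310 = 1618.0 t.
ΣF_external_out = 16900 + 20100 = 37000 t/yr.
τ = M_total / ΣF_ext = 1618.0 / 37000 = 0.04373 yr.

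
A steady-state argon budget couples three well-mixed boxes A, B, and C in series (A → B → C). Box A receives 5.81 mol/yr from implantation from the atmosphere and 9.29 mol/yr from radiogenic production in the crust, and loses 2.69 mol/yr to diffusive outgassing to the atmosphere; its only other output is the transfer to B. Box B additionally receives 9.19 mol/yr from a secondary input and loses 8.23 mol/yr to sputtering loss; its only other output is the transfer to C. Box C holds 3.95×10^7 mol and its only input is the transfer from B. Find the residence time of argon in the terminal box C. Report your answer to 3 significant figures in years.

Box A: F(A→B) = (5.81 + 9.29) − 2.69 = 12.410 mol/yr.
Box B: F(B→C) = (12.410 + 9.19) − 8.23 = 13.370 mol/yr.
Box C throughput = its input = 13.370 mol/yr; τ = 3.95×10^7 / 13.370 = 2.954×10^6 yr.

2.95×10^6 yr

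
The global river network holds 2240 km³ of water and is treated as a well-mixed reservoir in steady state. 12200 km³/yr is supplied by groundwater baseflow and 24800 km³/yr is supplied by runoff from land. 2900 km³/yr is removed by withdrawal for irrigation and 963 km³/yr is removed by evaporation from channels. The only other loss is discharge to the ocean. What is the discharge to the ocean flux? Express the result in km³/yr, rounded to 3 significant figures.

33100 km³/yr

At steady state ΣF_in = ΣF_out.
ΣF_in = 12200 + 24800 = 37000 km³/yr.
Discharge to the ocean flux = ΣF_in − (2900 + 963) = 37000 − 3863 = 33140 km³/yr.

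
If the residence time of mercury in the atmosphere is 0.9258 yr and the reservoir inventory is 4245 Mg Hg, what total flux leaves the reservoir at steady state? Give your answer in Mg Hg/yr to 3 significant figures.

F = M / τ = 4245 / 0.9258 = 4585 Mg Hg/yr.

4590 Mg Hg/yr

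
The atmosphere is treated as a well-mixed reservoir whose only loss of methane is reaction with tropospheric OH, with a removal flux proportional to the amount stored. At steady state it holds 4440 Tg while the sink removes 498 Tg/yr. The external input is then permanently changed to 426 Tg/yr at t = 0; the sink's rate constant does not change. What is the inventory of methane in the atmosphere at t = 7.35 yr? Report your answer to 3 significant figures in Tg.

4080 Tg

The sink rate constant is k = F₀/M₀ = 498/4440 = 0.1122 yr⁻¹.
Solving dM/dt = F₁ − kM with M(0) = M₀ gives M(t) = F₁/k + (M₀ − F₁/k)·e^(−kt).
F₁/k = 426/0.1122 = 3798.1 Tg; kt = 0.1122 × 7.35 = 0.8244, e^(−kt) = 0.4385.
M(7.35) = 3798.1 + (4440 − 3798.1) × 0.4385 = 3798.1 + 281.5 = 4079.6 Tg.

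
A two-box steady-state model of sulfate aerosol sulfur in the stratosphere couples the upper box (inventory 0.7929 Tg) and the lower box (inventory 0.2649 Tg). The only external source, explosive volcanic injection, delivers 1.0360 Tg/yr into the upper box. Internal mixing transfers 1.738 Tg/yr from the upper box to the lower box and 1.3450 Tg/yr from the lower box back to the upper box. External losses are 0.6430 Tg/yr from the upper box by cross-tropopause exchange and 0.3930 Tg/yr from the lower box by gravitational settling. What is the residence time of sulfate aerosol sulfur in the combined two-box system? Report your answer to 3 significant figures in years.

For the system as a whole, the A↔B exchange is internal and contributes nothing to the throughput; only the external sinks remove mass.
M_total = 0.7929 + 0.2649 = 1.0578 Tg.
ΣF_external_out = 0.6430 + 0.3930 = 1.0360 Tg/yr.
τ = M_total / ΣF_ext = 1.0578 / 1.0360 = 1.021 yr.

1.02 yr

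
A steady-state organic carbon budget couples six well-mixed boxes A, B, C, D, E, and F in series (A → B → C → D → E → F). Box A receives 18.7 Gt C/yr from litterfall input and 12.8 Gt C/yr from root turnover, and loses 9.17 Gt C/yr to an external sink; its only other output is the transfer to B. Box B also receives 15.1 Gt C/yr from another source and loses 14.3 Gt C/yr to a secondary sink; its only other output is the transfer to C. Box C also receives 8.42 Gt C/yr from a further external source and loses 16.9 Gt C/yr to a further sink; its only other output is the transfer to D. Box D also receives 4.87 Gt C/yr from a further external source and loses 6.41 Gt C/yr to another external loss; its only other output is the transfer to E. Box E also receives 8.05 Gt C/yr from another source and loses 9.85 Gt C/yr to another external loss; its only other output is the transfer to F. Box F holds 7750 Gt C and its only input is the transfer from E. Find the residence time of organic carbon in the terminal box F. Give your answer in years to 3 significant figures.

Box A: F(A→B) = (18.7 + 12.8) − 9.17 = 22.330 Gt C/yr.
Box B: F(B→C) = (22.330 + 15.1) − 14.3 = 23.130 Gt C/yr.
Box C: F(C→D) = (23.130 + 8.42) − 16.9 = 14.650 Gt C/yr.
Box D: F(D→E) = (14.650 + 4.87) − 6.41 = 13.110 Gt C/yr.
Box E: F(E→F) = (13.110 + 8.05) − 9.85 = 11.310 Gt C/yr.
Box F throughput = its input = 11.310 Gt C/yr; τ = 7750 / 11.310 = 685.2 yr.

685 yr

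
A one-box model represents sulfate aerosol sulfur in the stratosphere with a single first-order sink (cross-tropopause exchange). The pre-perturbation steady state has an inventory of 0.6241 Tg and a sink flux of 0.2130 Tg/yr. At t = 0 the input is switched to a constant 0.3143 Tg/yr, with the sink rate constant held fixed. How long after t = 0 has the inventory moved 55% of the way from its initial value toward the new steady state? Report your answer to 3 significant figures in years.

τ = M₀/F₀ = 0.6241/0.2130 = 2.930 yr.
The remaining gap fraction is e^(−t/τ); 55% covered ⇒ e^(−t/τ) = 0.450.
t = −τ ln(0.450) = 2.930 × 0.7985 = 2.340 yr.

2.34 yr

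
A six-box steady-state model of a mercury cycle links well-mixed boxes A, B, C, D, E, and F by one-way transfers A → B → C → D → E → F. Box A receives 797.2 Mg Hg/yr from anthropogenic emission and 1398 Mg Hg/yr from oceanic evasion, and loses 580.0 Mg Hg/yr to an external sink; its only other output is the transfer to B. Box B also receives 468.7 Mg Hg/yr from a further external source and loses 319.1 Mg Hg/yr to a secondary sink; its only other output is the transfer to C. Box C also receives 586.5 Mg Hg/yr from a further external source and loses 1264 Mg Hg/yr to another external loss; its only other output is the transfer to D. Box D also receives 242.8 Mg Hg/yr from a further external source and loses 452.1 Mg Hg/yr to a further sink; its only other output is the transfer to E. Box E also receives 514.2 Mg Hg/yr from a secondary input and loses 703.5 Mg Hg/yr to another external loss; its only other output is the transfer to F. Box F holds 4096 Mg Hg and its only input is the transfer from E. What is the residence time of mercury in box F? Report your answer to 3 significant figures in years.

Box A: F(A→B) = (797.2 + 1398) − 580.0 = 1615.2 Mg Hg/yr.
Box B: F(B→C) = (1615.2 + 468.7) − 319.1 = 1764.8 Mg Hg/yr.
Box C: F(C→D) = (1764.8 + 586.5) − 1264 = 1087.3 Mg Hg/yr.
Box D: F(D→E) = (1087.3 + 242.8) − 452.1 = 878.00 Mg Hg/yr.
Box E: F(E→F) = (878.00 + 514.2) − 703.5 = 688.70 Mg Hg/yr.
Box F throughput = its input = 688.70 Mg Hg/yr; τ = 4096 / 688.70 = 5.947 yr.

5.95 yr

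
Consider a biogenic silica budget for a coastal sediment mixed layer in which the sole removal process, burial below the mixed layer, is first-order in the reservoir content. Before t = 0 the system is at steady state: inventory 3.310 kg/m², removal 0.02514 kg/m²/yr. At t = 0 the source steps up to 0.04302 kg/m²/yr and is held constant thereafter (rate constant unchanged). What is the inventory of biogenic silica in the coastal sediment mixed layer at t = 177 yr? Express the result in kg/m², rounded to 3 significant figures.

Residence time τ = M₀/F₀ = 131.7 yr. The eventual steady state is M_∞ = M₀·(F₁/F₀) = 3.310 × 0.04302/0.02514 = 5.6641 kg/m².
The anomaly ΔM(t) = M(t) − M_∞ decays as ΔM₀·e^(−t/τ) with ΔM₀ = 3.310 − 5.6641 = −2.354 kg/m².
At t = 177 yr, e^(−t/τ) = e^(−1.344) = 0.2607, so ΔM = −0.6137 kg/m² and M = 5.6641 − 0.6137 = 5.0504 kg/m².

5.05 kg/m²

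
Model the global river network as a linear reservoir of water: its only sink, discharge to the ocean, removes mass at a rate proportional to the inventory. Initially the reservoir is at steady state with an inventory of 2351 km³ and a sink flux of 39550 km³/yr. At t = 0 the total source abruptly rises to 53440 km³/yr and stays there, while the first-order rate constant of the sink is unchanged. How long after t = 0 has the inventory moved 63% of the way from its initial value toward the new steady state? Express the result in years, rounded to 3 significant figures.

τ = M₀/F₀ = 2351/39550 = 0.05944 yr.
The remaining gap fraction is e^(−t/τ); 63% covered ⇒ e^(−t/τ) = 0.370.
t = −τ ln(0.370) = 0.05944 × 0.9943 = 0.05910 yr.

0.0591 yr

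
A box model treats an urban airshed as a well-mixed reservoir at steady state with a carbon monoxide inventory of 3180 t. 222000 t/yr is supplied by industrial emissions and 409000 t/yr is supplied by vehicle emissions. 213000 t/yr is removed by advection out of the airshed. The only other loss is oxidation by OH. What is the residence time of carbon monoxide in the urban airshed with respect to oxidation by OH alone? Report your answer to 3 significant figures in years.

At steady state ΣF_in = ΣF_out.
ΣF_in = 222000 + 409000 = 631000 t/yr.
Oxidation by OH flux = ΣF_in − (213000) = 631000 − 213000 = 418000 t/yr.
τ = M / F = 3180 / 418000 = 0.007608 yr.

0.00761 yr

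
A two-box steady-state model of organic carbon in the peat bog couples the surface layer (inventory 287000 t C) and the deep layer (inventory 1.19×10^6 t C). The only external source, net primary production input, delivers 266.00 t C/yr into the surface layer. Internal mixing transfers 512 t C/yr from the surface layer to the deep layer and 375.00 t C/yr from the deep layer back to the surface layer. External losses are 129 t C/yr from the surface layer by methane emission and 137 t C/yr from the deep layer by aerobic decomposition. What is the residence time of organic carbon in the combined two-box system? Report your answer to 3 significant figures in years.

For the system as a whole, the A↔B exchange is internal and contributes nothing to the throughput; only the external sinks remove mass.
M_total = 287000 + 1.19×10^6 = 1.4770×10^6 t C.
ΣF_external_out = 129 + 137 = 266.00 t C/yr.
τ = M_total / ΣF_ext = 1.4770×10^6 / 266.00 = 5553 yr.

5550 yr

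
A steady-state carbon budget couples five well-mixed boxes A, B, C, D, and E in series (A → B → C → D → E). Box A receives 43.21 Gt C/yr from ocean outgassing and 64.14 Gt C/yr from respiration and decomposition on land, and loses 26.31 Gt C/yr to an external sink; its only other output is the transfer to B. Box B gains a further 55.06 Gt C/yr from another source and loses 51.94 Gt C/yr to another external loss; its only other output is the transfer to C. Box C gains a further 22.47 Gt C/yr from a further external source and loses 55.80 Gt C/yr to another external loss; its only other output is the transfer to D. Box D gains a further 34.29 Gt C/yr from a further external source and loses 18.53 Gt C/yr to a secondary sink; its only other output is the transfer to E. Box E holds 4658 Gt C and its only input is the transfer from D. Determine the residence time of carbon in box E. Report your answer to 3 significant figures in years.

Box A: F(A→B) = (43.21 + 64.14) − 26.31 = 81.040 Gt C/yr.
Box B: F(B→C) = (81.040 + 55.06) − 51.94 = 84.160 Gt C/yr.
Box C: F(C→D) = (84.160 + 22.47) − 55.80 = 50.830 Gt C/yr.
Box D: F(D→E) = (50.830 + 34.29) − 18.53 = 66.590 Gt C/yr.
Box E throughput = its input = 66.590 Gt C/yr; τ = 4658 / 66.590 = 69.95 yr.

70.0 yr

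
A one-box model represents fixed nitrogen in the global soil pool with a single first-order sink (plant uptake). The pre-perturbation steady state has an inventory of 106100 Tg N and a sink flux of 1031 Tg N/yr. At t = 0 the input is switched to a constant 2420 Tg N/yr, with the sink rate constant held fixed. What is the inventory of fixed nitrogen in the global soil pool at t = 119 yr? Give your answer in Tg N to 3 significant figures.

The sink rate constant is k = F₀/M₀ = 1031/106100 = 0.009717 yr⁻¹.
Solving dM/dt = F₁ − kM with M(0) = M₀ gives M(t) = F₁/k + (M₀ − F₁/k)·e^(−kt).
F₁/k = 2420/0.009717 = 249040 Tg N; kt = 0.009717 × 119 = 1.156, e^(−kt) = 0.3146.
M(119) = 249040 + (106100 − 249040) × 0.3146 = 249040 − 44970 = 204070 Tg N.

204000 Tg N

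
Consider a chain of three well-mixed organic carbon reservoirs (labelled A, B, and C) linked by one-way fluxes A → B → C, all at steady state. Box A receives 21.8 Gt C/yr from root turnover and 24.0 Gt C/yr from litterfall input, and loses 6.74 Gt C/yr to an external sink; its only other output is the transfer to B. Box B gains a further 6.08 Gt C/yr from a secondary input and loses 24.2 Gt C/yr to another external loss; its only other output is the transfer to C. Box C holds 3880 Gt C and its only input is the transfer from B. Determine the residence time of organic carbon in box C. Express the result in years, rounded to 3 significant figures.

Box A: F(A→B) = (21.8 + 24.0) − 6.74 = 39.060 Gt C/yr.
Box B: F(B→C) = (39.060 + 6.08) − 24.2 = 20.940 Gt C/yr.
Box C throughput = its input = 20.940 Gt C/yr; τ = 3880 / 20.940 = 185.3 yr.

185 yr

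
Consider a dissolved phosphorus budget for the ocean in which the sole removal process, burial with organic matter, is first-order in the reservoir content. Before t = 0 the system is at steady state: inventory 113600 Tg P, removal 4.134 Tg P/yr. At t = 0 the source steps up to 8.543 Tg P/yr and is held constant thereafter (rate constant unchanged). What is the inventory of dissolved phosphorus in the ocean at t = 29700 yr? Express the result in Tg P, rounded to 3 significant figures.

The sink rate constant is k = F₀/M₀ = 4.134/113600 = 3.639×10^-5 yr⁻¹.
Solving dM/dt = F₁ − kM with M(0) = M₀ gives M(t) = F₁/k + (M₀ − F₁/k)·e^(−kt).
F₁/k = 8.543/3.639×10^-5 = 234760 Tg P; kt = 3.639×10^-5 × 29700 = 1.081, e^(−kt) = 0.3393.
M(29700) = 234760 + (113600 − 234760) × 0.3393 = 234760 − 41110 = 193650 Tg P.

194000 Tg P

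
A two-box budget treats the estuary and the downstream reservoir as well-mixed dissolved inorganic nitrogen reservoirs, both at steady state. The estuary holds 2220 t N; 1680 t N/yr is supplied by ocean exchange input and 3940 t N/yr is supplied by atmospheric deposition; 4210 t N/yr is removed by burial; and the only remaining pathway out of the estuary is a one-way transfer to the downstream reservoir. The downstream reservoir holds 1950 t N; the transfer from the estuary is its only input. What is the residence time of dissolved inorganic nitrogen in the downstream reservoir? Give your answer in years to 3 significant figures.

1.38 yr

Balance the estuary: ΣF_in = 1680 + 3940 = 5620.0 t N/yr.
Transfer to the downstream reservoir = ΣF_in − (4210) = 1410.0 t N/yr.
At steady state the output of the downstream reservoir equals its input, 1410.0 t N/yr.
τ = M / F = 1950 / 1410.0 = 1.383 yr.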